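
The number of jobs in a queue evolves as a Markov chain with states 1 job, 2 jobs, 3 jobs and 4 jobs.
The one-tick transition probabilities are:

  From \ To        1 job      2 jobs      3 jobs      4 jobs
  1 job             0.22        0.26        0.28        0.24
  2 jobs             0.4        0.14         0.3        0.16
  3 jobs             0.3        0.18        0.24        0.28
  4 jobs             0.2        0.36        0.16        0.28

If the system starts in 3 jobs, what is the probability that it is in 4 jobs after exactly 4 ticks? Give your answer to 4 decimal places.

Propagate the distribution vector 4 ticks from 3 jobs.
After 0 ticks: (0.0000, 0.0000, 1.0000, 0.0000)
After 1 tick: (0.3000, 0.1800, 0.2400, 0.2800)
After 2 ticks: (0.2660, 0.2472, 0.2404, 0.2464)
After 3 ticks: (0.2788, 0.2357, 0.2458, 0.2397)
After 4 ticks: (0.2773, 0.2360, 0.2461, 0.2406)
P(in 4 jobs after 4 ticks) = 0.2406

0.2406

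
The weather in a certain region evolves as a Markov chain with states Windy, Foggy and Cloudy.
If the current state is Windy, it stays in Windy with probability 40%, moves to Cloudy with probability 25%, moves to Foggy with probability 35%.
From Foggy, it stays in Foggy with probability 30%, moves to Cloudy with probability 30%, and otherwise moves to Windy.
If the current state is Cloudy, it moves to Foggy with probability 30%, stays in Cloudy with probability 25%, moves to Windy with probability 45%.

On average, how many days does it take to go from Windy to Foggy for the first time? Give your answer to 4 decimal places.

Let t(s) be the expected number of days to first reach Foggy from state s, with t(Foggy) = 0. Conditioning on the first day:
t(Windy) = 1 + 0.4·t(Windy) + 0.25·t(Cloudy)
t(Cloudy) = 1 + 0.45·t(Windy) + 0.25·t(Cloudy)
Solving: t(Windy) = 2.9630, t(Cloudy) = 3.1111.
Expected days from Windy to Foggy: 2.9630.

2.9630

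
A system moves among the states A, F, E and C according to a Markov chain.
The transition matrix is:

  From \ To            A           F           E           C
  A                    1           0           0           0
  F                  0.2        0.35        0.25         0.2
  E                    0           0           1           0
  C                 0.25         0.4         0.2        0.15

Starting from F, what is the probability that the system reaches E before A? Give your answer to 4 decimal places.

0.5344

Let h(s) be the probability of absorption at E starting from transient state s. Then h(E) = 1 and h(A) = 0. By first-step analysis:
h(F) = 0.2·0 + 0.35·h(F) + 0.25·1 + 0.2·h(C)
h(C) = 0.25·0 + 0.4·h(F) + 0.2·1 + 0.15·h(C)
Solving: h(F) = 0.5344, h(C) = 0.4868.
Starting from F, the probability is 0.5344.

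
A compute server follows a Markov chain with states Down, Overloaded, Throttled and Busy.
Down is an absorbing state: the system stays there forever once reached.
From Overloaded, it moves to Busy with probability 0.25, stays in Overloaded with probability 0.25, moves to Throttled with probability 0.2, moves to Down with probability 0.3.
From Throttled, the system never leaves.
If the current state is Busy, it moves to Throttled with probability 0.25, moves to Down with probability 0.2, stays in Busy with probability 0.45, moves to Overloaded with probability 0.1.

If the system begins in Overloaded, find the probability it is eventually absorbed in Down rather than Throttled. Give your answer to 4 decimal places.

0.5548

Let h(s) be the probability of absorption at Down starting from transient state s. Then h(Down) = 1 and h(Throttled) = 0. By first-step analysis:
h(Overloaded) = 0.3·1 + 0.25·h(Overloaded) + 0.2·0 + 0.25·h(Busy)
h(Busy) = 0.2·1 + 0.1·h(Overloaded) + 0.25·0 + 0.45·h(Busy)
Solving: h(Overloaded) = 0.5548, h(Busy) = 0.4645.
Starting from Overloaded, the probability is 0.5548.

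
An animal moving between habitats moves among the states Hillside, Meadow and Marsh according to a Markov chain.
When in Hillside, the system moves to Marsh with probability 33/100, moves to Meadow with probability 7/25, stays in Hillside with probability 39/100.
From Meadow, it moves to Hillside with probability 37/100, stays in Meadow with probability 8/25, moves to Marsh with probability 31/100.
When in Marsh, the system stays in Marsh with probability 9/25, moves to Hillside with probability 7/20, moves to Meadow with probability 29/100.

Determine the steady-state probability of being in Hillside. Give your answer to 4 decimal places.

0.3707

Let the stationary distribution be π with π = πP and π_1 + π_2 + π_3 = 1.
π_1 = 0.39·π_1 + 0.37·π_2 + 0.35·π_3
π_2 = 0.28·π_1 + 0.32·π_2 + 0.29·π_3
Solving with the normalization constraint gives π = (0.3707, 0.2951, 0.3341).
So the stationary probability of Hillside is 0.3707.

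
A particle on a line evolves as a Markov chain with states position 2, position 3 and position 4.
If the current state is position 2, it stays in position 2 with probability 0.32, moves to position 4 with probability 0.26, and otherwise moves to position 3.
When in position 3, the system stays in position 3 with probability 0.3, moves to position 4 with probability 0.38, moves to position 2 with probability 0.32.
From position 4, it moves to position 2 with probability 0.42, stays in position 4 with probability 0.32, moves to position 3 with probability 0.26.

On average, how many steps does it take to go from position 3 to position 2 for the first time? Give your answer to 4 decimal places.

2.8102

Let t(s) be the expected number of steps to first reach position 2 from state s, with t(position 2) = 0. Conditioning on the first step:
t(position 3) = 1 + 0.3·t(position 3) + 0.38·t(position 4)
t(position 4) = 1 + 0.26·t(position 3) + 0.32·t(position 4)
Solving: t(position 3) = 2.8102, t(position 4) = 2.5451.
Expected steps from position 3 to position 2: 2.8102.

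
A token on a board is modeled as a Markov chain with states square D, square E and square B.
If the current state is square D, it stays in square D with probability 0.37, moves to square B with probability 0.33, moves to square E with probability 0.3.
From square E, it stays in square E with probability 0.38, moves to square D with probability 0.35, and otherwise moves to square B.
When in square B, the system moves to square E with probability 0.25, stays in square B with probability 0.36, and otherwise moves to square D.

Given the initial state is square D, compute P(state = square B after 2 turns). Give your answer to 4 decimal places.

Sum over the intermediate state after 1 turn:
P = P(square D→square D)·P(square D→square B) + P(square D→square E)·P(square E→square B) + P(square D→square B)·P(square B→square B)
  = 0.37×0.33 + 0.3×0.27 + 0.33×0.36
  = 0.1221 + 0.0810 + 0.1188 = 0.3219

0.3219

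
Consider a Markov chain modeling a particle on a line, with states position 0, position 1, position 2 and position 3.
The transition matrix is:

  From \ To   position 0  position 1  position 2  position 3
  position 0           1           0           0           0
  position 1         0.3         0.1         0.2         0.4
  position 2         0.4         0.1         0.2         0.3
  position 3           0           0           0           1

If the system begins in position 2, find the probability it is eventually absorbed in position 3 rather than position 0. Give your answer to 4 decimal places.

0.4429

Let h(s) be the probability of absorption at position 3 starting from transient state s. Then h(position 3) = 1 and h(position 0) = 0. By first-step analysis:
h(position 1) = 0.3·0 + 0.1·h(position 1) + 0.2·h(position 2) + 0.4·1
h(position 2) = 0.4·0 + 0.1·h(position 1) + 0.2·h(position 2) + 0.3·1
Solving: h(position 1) = 0.5429, h(position 2) = 0.4429.
Starting from position 2, the probability is 0.4429.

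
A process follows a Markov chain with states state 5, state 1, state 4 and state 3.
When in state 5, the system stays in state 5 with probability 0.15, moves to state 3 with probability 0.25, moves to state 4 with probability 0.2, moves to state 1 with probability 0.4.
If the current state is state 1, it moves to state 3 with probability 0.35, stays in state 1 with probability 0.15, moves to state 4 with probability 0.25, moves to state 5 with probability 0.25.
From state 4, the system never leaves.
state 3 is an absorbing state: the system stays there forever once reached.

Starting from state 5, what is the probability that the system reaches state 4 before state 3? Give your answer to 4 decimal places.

0.4337

Let h(s) be the probability of absorption at state 4 starting from transient state s. Then h(state 4) = 1 and h(state 3) = 0. By first-step analysis:
h(state 5) = 0.15·h(state 5) + 0.4·h(state 1) + 0.2·1 + 0.25·0
h(state 1) = 0.25·h(state 5) + 0.15·h(state 1) + 0.25·1 + 0.35·0
Solving: h(state 5) = 0.4337, h(state 1) = 0.4217.
Starting from state 5, the probability is 0.4337.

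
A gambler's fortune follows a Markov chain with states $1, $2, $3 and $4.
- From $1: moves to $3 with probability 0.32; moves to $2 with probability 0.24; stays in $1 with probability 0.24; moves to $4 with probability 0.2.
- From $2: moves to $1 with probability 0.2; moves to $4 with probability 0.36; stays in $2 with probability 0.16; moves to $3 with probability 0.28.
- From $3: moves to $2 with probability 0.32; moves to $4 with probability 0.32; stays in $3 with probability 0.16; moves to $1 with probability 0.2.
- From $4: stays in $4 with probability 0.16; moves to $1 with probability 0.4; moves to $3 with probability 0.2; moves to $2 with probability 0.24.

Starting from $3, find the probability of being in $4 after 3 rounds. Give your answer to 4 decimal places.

Propagate the distribution vector 3 rounds from $3.
After 0 rounds: (0.0000, 0.0000, 1.0000, 0.0000)
After 1 round: (0.2000, 0.3200, 0.1600, 0.3200)
After 2 rounds: (0.2720, 0.2272, 0.2432, 0.2576)
After 3 rounds: (0.2624, 0.2413, 0.2411, 0.2552)
P(in $4 after 3 rounds) = 0.2552

0.2552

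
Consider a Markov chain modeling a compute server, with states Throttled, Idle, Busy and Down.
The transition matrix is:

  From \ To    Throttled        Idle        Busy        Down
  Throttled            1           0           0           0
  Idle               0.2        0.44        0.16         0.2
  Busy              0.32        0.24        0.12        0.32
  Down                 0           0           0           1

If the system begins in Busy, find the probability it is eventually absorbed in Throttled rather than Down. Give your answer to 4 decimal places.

Let h(s) be the probability of absorption at Throttled starting from transient state s. Then h(Throttled) = 1 and h(Down) = 0. By first-step analysis:
h(Idle) = 0.2·1 + 0.44·h(Idle) + 0.16·h(Busy) + 0.2·0
h(Busy) = 0.32·1 + 0.24·h(Idle) + 0.12·h(Busy) + 0.32·0
Solving: h(Idle) = 0.5000, h(Busy) = 0.5000.
Starting from Busy, the probability is 0.5000.

0.5000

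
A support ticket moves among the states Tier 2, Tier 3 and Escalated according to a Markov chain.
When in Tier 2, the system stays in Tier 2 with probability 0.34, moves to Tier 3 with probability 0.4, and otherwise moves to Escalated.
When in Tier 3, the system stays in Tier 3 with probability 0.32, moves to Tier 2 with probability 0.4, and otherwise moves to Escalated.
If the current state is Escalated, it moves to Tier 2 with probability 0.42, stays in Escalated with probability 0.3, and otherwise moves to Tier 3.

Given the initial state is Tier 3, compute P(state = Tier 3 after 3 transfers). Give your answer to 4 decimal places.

0.3394

Propagate the distribution vector 3 transfers from Tier 3.
After 0 transfers: (0.0000, 1.0000, 0.0000)
After 1 transfer: (0.4000, 0.3200, 0.2800)
After 2 transfers: (0.3816, 0.3408, 0.2776)
After 3 transfers: (0.3827, 0.3394, 0.2779)
P(in Tier 3 after 3 transfers) = 0.3394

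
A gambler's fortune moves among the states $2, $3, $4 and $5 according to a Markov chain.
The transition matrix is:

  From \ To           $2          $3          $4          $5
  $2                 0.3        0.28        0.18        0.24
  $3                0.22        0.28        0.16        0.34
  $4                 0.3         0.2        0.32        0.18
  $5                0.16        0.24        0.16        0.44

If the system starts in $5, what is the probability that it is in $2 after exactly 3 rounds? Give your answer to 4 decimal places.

Propagate the distribution vector 3 rounds from $5.
After 0 rounds: (0.0000, 0.0000, 0.0000, 1.0000)
After 1 round: (0.1600, 0.2400, 0.1600, 0.4400)
After 2 rounds: (0.2192, 0.2496, 0.1888, 0.3424)
After 3 rounds: (0.2321, 0.2512, 0.1946, 0.3221)
P(in $2 after 3 rounds) = 0.2321

0.2321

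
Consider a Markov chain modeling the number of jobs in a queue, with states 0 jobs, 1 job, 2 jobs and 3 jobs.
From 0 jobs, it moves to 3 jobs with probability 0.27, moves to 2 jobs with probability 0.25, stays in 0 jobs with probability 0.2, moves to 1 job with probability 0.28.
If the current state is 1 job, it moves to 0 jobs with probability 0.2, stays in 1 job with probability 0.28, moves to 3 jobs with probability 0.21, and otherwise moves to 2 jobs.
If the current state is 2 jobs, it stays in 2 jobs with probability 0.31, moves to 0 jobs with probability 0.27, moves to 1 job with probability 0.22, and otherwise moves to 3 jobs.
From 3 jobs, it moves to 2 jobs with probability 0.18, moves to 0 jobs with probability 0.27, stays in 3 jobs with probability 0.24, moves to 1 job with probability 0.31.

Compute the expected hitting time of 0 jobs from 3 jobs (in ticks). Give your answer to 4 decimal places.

3.9928

Let t(s) be the expected number of ticks to first reach 0 jobs from state s, with t(0 jobs) = 0. Conditioning on the first tick:
t(1 job) = 1 + 0.28·t(1 job) + 0.31·t(2 jobs) + 0.21·t(3 jobs)
t(2 jobs) = 1 + 0.22·t(1 job) + 0.31·t(2 jobs) + 0.2·t(3 jobs)
t(3 jobs) = 1 + 0.31·t(1 job) + 0.18·t(2 jobs) + 0.24·t(3 jobs)
Solving: t(1 job) = 4.2606, t(2 jobs) = 3.9651, t(3 jobs) = 3.9928.
Expected ticks from 3 jobs to 0 jobs: 3.9928.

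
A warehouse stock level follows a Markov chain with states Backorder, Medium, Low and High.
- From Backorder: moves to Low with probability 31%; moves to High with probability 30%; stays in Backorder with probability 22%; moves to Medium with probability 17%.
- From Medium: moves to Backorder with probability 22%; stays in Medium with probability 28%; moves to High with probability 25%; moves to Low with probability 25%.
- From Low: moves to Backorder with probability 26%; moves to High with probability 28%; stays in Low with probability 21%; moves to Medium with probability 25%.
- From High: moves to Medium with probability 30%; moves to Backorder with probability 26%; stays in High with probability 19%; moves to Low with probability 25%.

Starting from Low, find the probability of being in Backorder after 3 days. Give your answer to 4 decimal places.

0.2404

Propagate the distribution vector 3 days from Low.
After 0 days: (0.0000, 0.0000, 1.0000, 0.0000)
After 1 day: (0.2600, 0.2500, 0.2100, 0.2800)
After 2 days: (0.2396, 0.2507, 0.2572, 0.2525)
After 3 days: (0.2404, 0.2510, 0.2541, 0.2545)
P(in Backorder after 3 days) = 0.2404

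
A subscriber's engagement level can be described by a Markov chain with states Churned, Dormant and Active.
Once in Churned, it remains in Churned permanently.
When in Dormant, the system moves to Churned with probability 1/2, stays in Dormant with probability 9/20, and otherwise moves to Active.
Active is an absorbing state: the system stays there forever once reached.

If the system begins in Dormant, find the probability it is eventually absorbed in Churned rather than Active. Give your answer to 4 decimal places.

0.9091

Let h(s) be the probability of absorption at Churned starting from transient state s. Then h(Churned) = 1 and h(Active) = 0. By first-step analysis:
h(Dormant) = 0.5·1 + 0.45·h(Dormant) + 0.05·0
Solving: h(Dormant) = 0.9091.
Starting from Dormant, the probability is 0.9091.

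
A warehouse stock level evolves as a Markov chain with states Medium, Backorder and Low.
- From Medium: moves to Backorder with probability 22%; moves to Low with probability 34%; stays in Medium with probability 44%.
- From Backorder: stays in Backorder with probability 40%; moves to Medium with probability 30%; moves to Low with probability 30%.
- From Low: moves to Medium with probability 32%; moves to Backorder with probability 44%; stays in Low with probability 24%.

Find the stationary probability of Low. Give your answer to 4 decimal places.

0.2964

Let the stationary distribution be π with π = πP and π_1 + π_2 + π_3 = 1.
π_1 = 0.44·π_1 + 0.3·π_2 + 0.32·π_3
π_2 = 0.22·π_1 + 0.4·π_2 + 0.44·π_3
Solving with the normalization constraint gives π = (0.3557, 0.3478, 0.2964).
So the stationary probability of Low is 0.2964.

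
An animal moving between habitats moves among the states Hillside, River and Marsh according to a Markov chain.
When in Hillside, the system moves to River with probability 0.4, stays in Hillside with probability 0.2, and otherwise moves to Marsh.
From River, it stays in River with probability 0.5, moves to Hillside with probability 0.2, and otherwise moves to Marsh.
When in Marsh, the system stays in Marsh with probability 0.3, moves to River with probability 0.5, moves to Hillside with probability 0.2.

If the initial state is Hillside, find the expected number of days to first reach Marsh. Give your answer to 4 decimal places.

Let t(s) be the expected number of days to first reach Marsh from state s, with t(Marsh) = 0. Conditioning on the first day:
t(Hillside) = 1 + 0.2·t(Hillside) + 0.4·t(River)
t(River) = 1 + 0.2·t(Hillside) + 0.5·t(River)
Solving: t(Hillside) = 2.8125, t(River) = 3.1250.
Expected days from Hillside to Marsh: 2.8125.

2.8125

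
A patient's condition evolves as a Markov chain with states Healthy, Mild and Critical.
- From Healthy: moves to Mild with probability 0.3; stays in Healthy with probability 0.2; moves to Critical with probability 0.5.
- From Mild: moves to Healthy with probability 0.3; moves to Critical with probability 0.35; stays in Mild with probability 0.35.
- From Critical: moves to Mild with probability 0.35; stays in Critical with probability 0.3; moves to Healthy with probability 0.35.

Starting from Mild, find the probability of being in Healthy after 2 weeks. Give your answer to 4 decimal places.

Sum over the intermediate state after 1 week:
P = P(Mild→Healthy)·P(Healthy→Healthy) + P(Mild→Mild)·P(Mild→Healthy) + P(Mild→Critical)·P(Critical→Healthy)
  = 0.3×0.2 + 0.35×0.3 + 0.35×0.35
  = 0.0600 + 0.1050 + 0.1225 = 0.2875

0.2875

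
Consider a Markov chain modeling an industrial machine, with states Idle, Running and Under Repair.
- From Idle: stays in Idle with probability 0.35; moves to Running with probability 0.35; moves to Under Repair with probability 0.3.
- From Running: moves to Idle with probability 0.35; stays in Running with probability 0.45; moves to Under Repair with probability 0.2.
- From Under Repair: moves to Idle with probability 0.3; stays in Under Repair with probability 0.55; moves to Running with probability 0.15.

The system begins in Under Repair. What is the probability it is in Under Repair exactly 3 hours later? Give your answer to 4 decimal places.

0.3801

Propagate the distribution vector 3 hours from Under Repair.
After 0 hours: (0.0000, 0.0000, 1.0000)
After 1 hour: (0.3000, 0.1500, 0.5500)
After 2 hours: (0.3225, 0.2550, 0.4225)
After 3 hours: (0.3289, 0.2910, 0.3801)
P(in Under Repair after 3 hours) = 0.3801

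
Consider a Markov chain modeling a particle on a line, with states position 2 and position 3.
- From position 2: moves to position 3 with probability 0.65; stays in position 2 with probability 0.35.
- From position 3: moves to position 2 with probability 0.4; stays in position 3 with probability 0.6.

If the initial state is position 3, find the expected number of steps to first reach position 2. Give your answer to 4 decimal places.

2.5000

Let t(s) be the expected number of steps to first reach position 2 from state s, with t(position 2) = 0. Conditioning on the first step:
t(position 3) = 1 + 0.6·t(position 3)
Solving: t(position 3) = 2.5000.
Expected steps from position 3 to position 2: 2.5000.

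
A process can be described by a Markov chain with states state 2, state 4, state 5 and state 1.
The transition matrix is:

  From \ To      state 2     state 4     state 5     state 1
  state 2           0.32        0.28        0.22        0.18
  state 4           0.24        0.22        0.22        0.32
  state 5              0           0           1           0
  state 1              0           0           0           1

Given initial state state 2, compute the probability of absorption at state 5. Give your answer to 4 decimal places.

0.5035

Let h(s) be the probability of absorption at state 5 starting from transient state s. Then h(state 5) = 1 and h(state 1) = 0. By first-step analysis:
h(state 2) = 0.32·h(state 2) + 0.28·h(state 4) + 0.22·1 + 0.18·0
h(state 4) = 0.24·h(state 2) + 0.22·h(state 4) + 0.22·1 + 0.32·0
Solving: h(state 2) = 0.5035, h(state 4) = 0.4370.
Starting from state 2, the probability is 0.5035.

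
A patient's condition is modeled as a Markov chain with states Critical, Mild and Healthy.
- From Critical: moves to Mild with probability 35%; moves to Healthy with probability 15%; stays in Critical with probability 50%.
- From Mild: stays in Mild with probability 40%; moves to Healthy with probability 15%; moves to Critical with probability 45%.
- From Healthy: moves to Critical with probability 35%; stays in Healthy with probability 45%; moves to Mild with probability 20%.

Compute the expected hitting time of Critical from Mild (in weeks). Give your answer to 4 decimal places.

Let t(s) be the expected number of weeks to first reach Critical from state s, with t(Critical) = 0. Conditioning on the first week:
t(Mild) = 1 + 0.4·t(Mild) + 0.15·t(Healthy)
t(Healthy) = 1 + 0.2·t(Mild) + 0.45·t(Healthy)
Solving: t(Mild) = 2.3333, t(Healthy) = 2.6667.
Expected weeks from Mild to Critical: 2.3333.

2.3333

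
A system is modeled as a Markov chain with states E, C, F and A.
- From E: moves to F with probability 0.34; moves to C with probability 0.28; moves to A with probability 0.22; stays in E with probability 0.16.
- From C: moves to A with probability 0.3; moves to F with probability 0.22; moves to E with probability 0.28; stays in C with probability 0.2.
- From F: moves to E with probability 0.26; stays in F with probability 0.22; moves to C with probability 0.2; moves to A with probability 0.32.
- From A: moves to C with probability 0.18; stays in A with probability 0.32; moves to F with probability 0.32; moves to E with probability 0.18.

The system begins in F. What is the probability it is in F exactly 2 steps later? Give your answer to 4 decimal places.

Propagate the distribution vector 2 steps from F.
After 0 steps: (0.0000, 0.0000, 1.0000, 0.0000)
After 1 step: (0.2600, 0.2000, 0.2200, 0.3200)
After 2 steps: (0.2124, 0.2144, 0.2832, 0.2900)
P(in F after 2 steps) = 0.2832

0.2832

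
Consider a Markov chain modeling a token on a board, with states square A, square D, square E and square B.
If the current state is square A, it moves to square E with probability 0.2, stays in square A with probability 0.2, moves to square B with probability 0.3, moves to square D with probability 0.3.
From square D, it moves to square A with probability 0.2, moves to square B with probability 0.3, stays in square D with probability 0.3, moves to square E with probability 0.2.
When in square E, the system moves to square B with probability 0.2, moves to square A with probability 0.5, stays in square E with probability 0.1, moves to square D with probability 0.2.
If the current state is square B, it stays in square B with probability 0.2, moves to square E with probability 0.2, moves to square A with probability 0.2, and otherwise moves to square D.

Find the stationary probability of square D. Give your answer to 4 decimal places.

Let the stationary distribution be π with π = πP and π_1 + π_2 + π_3 + π_4 = 1.
π_1 = 0.2·π_1 + 0.2·π_2 + 0.5·π_3 + 0.2·π_4
π_2 = 0.3·π_1 + 0.3·π_2 + 0.2·π_3 + 0.4·π_4
π_3 = 0.2·π_1 + 0.2·π_2 + 0.1·π_3 + 0.2·π_4
Solving with the normalization constraint gives π = (0.2545, 0.3074, 0.1818, 0.2562).
So the stationary probability of square D is 0.3074.

0.3074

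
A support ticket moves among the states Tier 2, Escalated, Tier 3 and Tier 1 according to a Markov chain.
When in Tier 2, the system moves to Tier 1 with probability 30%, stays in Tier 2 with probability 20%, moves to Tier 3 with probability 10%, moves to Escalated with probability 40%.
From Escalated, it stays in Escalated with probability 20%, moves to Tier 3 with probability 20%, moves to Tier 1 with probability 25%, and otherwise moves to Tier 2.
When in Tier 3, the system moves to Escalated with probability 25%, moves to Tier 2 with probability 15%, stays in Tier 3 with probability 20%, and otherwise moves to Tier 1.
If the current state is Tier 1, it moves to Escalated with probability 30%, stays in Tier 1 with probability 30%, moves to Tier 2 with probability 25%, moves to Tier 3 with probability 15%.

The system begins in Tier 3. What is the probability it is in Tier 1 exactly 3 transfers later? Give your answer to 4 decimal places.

Propagate the distribution vector 3 transfers from Tier 3.
After 0 transfers: (0.0000, 0.0000, 1.0000, 0.0000)
After 1 transfer: (0.1500, 0.2500, 0.2000, 0.4000)
After 2 transfers: (0.2475, 0.2800, 0.1650, 0.3075)
After 3 transfers: (0.2491, 0.2885, 0.1599, 0.3025)
P(in Tier 1 after 3 transfers) = 0.3025

0.3025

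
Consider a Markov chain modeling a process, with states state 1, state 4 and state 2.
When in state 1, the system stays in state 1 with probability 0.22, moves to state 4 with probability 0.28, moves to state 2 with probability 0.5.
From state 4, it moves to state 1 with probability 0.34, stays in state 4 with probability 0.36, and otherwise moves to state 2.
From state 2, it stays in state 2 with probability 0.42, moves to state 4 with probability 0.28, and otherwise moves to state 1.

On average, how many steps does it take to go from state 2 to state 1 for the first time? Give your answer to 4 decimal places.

Let t(s) be the expected number of steps to first reach state 1 from state s, with t(state 1) = 0. Conditioning on the first step:
t(state 4) = 1 + 0.36·t(state 4) + 0.3·t(state 2)
t(state 2) = 1 + 0.28·t(state 4) + 0.42·t(state 2)
Solving: t(state 4) = 3.0641, t(state 2) = 3.2033.
Expected steps from state 2 to state 1: 3.2033.

3.2033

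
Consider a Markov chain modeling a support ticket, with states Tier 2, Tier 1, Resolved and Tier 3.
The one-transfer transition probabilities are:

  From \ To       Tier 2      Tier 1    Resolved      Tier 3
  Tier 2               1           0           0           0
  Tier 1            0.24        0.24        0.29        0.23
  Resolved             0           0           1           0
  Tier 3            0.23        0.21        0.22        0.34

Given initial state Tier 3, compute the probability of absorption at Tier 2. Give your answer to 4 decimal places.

Let h(s) be the probability of absorption at Tier 2 starting from transient state s. Then h(Tier 2) = 1 and h(Resolved) = 0. By first-step analysis:
h(Tier 1) = 0.24·1 + 0.24·h(Tier 1) + 0.29·0 + 0.23·h(Tier 3)
h(Tier 3) = 0.23·1 + 0.21·h(Tier 1) + 0.22·0 + 0.34·h(Tier 3)
Solving: h(Tier 1) = 0.4661, h(Tier 3) = 0.4968.
Starting from Tier 3, the probability is 0.4968.

0.4968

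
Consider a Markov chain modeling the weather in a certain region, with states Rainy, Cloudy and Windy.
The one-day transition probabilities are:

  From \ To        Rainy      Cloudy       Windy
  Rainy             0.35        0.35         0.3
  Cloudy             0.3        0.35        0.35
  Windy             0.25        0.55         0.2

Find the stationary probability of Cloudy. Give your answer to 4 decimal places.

0.4083

Let the stationary distribution be π with π = πP and π_1 + π_2 + π_3 = 1.
π_1 = 0.35·π_1 + 0.3·π_2 + 0.25·π_3
π_2 = 0.35·π_1 + 0.35·π_2 + 0.55·π_3
Solving with the normalization constraint gives π = (0.3005, 0.4083, 0.2913).
So the stationary probability of Cloudy is 0.4083.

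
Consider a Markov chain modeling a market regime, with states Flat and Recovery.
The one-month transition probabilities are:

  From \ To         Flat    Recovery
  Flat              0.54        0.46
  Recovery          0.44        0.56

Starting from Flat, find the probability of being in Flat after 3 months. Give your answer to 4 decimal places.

Propagate the distribution vector 3 months from Flat.
After 0 months: (1.0000, 0.0000)
After 1 month: (0.5400, 0.4600)
After 2 months: (0.4940, 0.5060)
After 3 months: (0.4894, 0.5106)
P(in Flat after 3 months) = 0.4894

0.4894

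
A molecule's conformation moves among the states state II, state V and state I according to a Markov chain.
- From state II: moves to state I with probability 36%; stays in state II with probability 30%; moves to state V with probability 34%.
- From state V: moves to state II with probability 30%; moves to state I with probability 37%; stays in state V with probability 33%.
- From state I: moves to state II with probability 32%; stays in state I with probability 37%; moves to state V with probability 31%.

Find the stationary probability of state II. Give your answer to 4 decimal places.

0.3073

Let the stationary distribution be π with π = πP and π_1 + π_2 + π_3 = 1.
π_1 = 0.3·π_1 + 0.3·π_2 + 0.32·π_3
π_2 = 0.34·π_1 + 0.33·π_2 + 0.31·π_3
Solving with the normalization constraint gives π = (0.3073, 0.3257, 0.3669).
So the stationary probability of state II is 0.3073.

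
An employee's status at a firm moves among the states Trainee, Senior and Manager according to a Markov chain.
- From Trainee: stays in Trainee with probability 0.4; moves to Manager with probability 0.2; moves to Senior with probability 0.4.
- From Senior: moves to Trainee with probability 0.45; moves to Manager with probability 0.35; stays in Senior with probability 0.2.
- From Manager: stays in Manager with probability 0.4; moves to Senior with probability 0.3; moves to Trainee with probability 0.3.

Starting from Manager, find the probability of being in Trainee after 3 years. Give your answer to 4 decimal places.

0.3825

Propagate the distribution vector 3 years from Manager.
After 0 years: (0.0000, 0.0000, 1.0000)
After 1 year: (0.3000, 0.3000, 0.4000)
After 2 years: (0.3750, 0.3000, 0.3250)
After 3 years: (0.3825, 0.3075, 0.3100)
P(in Trainee after 3 years) = 0.3825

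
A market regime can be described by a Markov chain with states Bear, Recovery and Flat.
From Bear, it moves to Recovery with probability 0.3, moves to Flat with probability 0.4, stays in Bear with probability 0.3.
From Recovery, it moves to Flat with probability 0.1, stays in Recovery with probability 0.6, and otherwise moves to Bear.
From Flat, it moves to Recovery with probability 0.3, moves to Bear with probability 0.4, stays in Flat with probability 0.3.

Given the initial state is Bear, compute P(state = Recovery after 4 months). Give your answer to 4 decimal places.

0.4251

Propagate the distribution vector 4 months from Bear.
After 0 months: (1.0000, 0.0000, 0.0000)
After 1 month: (0.3000, 0.3000, 0.4000)
After 2 months: (0.3400, 0.3900, 0.2700)
After 3 months: (0.3270, 0.4170, 0.2560)
After 4 months: (0.3256, 0.4251, 0.2493)
P(in Recovery after 4 months) = 0.4251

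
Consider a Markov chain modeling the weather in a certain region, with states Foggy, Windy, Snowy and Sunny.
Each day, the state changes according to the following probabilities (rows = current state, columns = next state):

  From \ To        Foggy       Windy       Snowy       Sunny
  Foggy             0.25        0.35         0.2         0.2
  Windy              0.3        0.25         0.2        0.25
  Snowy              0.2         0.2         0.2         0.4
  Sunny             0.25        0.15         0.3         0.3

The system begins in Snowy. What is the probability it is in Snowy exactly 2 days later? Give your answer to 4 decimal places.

0.2400

Propagate the distribution vector 2 days from Snowy.
After 0 days: (0.0000, 0.0000, 1.0000, 0.0000)
After 1 day: (0.2000, 0.2000, 0.2000, 0.4000)
After 2 days: (0.2500, 0.2200, 0.2400, 0.2900)
P(in Snowy after 2 days) = 0.2400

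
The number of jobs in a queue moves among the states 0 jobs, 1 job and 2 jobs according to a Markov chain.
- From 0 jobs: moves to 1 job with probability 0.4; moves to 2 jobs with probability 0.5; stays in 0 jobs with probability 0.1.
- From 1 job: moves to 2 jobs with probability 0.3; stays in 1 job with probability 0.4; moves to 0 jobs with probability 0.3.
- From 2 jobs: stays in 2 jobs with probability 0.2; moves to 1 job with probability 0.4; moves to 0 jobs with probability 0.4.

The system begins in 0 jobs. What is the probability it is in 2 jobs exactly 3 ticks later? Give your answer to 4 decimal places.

0.3390

Propagate the distribution vector 3 ticks from 0 jobs.
After 0 ticks: (1.0000, 0.0000, 0.0000)
After 1 tick: (0.1000, 0.4000, 0.5000)
After 2 ticks: (0.3300, 0.4000, 0.2700)
After 3 ticks: (0.2610, 0.4000, 0.3390)
P(in 2 jobs after 3 ticks) = 0.3390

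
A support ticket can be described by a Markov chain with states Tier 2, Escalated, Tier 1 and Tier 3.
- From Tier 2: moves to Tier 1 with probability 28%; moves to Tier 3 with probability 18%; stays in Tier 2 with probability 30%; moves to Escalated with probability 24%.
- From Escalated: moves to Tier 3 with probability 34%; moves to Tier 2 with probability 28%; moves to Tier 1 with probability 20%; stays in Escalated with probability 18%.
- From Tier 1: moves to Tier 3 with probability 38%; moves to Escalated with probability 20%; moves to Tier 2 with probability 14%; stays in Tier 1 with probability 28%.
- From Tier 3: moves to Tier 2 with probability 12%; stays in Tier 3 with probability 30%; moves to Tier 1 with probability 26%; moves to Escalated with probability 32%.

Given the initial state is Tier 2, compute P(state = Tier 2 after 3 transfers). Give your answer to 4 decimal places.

Propagate the distribution vector 3 transfers from Tier 2.
After 0 transfers: (1.0000, 0.0000, 0.0000, 0.0000)
After 1 transfer: (0.3000, 0.2400, 0.2800, 0.1800)
After 2 transfers: (0.2180, 0.2288, 0.2572, 0.2960)
After 3 transfers: (0.2010, 0.2397, 0.2558, 0.3036)
P(in Tier 2 after 3 transfers) = 0.2010

0.2010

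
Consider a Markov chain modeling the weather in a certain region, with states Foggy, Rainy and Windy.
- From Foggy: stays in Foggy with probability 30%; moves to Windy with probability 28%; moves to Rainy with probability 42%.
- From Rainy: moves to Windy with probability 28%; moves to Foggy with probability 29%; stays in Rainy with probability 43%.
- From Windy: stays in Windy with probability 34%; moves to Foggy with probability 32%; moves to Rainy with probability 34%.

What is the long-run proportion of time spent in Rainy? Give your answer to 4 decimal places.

Let the stationary distribution be π with π = πP and π_1 + π_2 + π_3 = 1.
π_1 = 0.3·π_1 + 0.29·π_2 + 0.32·π_3
π_2 = 0.42·π_1 + 0.43·π_2 + 0.34·π_3
Solving with the normalization constraint gives π = (0.3020, 0.4002, 0.2979).
So the stationary probability of Rainy is 0.4002.

0.4002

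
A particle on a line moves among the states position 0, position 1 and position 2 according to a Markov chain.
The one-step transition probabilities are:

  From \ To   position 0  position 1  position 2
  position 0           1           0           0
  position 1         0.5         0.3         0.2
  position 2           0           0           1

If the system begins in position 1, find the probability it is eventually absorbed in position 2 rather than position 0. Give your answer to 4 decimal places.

0.2857

Let h(s) be the probability of absorption at position 2 starting from transient state s. Then h(position 2) = 1 and h(position 0) = 0. By first-step analysis:
h(position 1) = 0.5·0 + 0.3·h(position 1) + 0.2·1
Solving: h(position 1) = 0.2857.
Starting from position 1, the probability is 0.2857.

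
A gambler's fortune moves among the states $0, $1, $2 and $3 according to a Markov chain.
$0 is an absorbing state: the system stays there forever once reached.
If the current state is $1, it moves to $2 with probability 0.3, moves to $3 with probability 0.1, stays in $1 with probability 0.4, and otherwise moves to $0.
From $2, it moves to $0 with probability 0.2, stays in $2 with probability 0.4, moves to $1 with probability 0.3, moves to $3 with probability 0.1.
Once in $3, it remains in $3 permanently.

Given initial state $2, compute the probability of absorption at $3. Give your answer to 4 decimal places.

0.3333

Let h(s) be the probability of absorption at $3 starting from transient state s. Then h($3) = 1 and h($0) = 0. By first-step analysis:
h($1) = 0.2·0 + 0.4·h($1) + 0.3·h($2) + 0.1·1
h($2) = 0.2·0 + 0.3·h($1) + 0.4·h($2) + 0.1·1
Solving: h($1) = 0.3333, h($2) = 0.3333.
Starting from $2, the probability is 0.3333.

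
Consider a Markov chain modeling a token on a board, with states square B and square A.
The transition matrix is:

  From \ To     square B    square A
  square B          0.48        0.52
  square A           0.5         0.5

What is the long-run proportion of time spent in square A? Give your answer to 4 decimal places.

Let the stationary distribution be π with π = πP and π_1 + π_2 = 1.
π_1 = 0.48·π_1 + 0.5·π_2
Solving with the normalization constraint gives π = (0.4902, 0.5098).
So the stationary probability of square A is 0.5098.

0.5098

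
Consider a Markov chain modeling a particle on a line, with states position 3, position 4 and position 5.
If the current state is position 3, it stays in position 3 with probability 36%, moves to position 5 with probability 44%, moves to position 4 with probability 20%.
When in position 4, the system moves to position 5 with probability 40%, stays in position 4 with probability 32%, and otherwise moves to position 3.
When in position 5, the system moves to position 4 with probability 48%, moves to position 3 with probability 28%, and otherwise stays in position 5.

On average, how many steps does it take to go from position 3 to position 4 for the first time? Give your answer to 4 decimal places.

3.3040

Let t(s) be the expected number of steps to first reach position 4 from state s, with t(position 4) = 0. Conditioning on the first step:
t(position 3) = 1 + 0.36·t(position 3) + 0.44·t(position 5)
t(position 5) = 1 + 0.28·t(position 3) + 0.24·t(position 5)
Solving: t(position 3) = 3.3040, t(position 5) = 2.5330.
Expected steps from position 3 to position 4: 3.3040.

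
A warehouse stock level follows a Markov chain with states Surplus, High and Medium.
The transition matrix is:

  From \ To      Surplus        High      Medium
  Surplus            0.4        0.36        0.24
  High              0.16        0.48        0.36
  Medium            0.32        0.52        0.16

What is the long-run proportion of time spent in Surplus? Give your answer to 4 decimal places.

Let the stationary distribution be π with π = πP and π_1 + π_2 + π_3 = 1.
π_1 = 0.4·π_1 + 0.16·π_2 + 0.32·π_3
π_2 = 0.36·π_1 + 0.48·π_2 + 0.52·π_3
Solving with the normalization constraint gives π = (0.2680, 0.4588, 0.2732).
So the stationary probability of Surplus is 0.2680.

0.2680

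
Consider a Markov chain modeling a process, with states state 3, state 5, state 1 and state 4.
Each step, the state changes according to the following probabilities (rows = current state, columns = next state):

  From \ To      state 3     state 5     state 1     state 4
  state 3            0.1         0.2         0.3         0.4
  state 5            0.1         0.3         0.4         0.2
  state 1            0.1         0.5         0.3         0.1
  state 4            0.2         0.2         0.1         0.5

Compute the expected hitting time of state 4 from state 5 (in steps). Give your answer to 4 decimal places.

Let t(s) be the expected number of steps to first reach state 4 from state s, with t(state 4) = 0. Conditioning on the first step:
t(state 3) = 1 + 0.1·t(state 3) + 0.2·t(state 5) + 0.3·t(state 1)
t(state 5) = 1 + 0.1·t(state 3) + 0.3·t(state 5) + 0.4·t(state 1)
t(state 1) = 1 + 0.1·t(state 3) + 0.5·t(state 5) + 0.3·t(state 1)
Solving: t(state 3) = 4.2857, t(state 5) = 5.4187, t(state 1) = 5.9113.
Expected steps from state 5 to state 4: 5.4187.

5.4187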